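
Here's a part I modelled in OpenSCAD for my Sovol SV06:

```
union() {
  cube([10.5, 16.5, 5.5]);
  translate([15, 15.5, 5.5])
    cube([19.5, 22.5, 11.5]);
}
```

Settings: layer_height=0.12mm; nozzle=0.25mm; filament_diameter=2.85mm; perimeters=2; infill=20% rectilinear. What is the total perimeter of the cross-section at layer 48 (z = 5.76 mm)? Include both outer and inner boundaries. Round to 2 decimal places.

At z = 5.76 mm: the cube does not reach this height (z outside [0, 5.5]); the cube at (15, 15.5) is present — its section is the full 19.5×22.5 rectangle (perimeter 84.00 mm); Combining (union): only the 19.5×22.5 cube at (15, 15.5) is present, so the union is just that shape — boundary = 84.00 mm. Overall, the cross-section is a single solid region. Total boundary length (outer) = 84.00 mm.

84.00 mm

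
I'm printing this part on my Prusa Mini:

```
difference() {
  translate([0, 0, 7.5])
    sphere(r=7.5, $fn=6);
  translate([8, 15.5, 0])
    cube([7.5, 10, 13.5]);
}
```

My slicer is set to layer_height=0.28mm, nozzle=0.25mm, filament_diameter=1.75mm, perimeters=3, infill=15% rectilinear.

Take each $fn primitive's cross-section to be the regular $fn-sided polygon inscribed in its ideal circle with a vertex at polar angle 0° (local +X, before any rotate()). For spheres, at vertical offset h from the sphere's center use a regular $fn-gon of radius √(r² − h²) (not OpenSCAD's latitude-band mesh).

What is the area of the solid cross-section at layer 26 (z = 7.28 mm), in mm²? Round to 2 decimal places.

At z = 7.28 mm: the sphere: section is a regular 6-gon, circumradius = √(r²−h²) = √(7.5²−0.22²) = 7.497 (area = (6/2)·7.497²·sin(360°/6) = 146.02 mm²); the 7.5×10 cube at (8, 15.5) contributes its full rectangle (area 75.00 mm²); Taking the first minus the rest: starting from the r=7.5 sphere (146.02 mm²), the 7.5×10 cube at (8, 15.5) misses the remaining region (no effect) — area = 146.02 mm². Overall, the cross-section is a single solid region. Net area = 146.02 mm².

146.02 mm²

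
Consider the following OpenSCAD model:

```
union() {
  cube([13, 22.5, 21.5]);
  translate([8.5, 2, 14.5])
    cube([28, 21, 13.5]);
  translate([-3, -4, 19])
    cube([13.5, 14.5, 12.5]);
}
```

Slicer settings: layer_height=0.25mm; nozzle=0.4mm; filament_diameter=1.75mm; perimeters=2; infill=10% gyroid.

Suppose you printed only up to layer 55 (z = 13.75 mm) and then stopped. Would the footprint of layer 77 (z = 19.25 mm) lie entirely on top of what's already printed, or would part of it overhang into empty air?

part overhangs

Compare the two slices. At z = 13.75: the cube (footprint 13×22.5) is included at this height (area 292.50 mm²); the cube at (8.5, 2) is absent (z outside [14.5, 28]); the cube at (-3, -4) is absent (z outside [19, 31.5]); Merging all regions: only the 13×22.5 cube is present, so the union is just that shape — area = 292.50 mm². At z = 19.25: the cube (footprint 13×22.5) is included at this height (area 292.50 mm²); the cube at (8.5, 2) (footprint 28×21) is included at this height (area 588.00 mm²); the cube at (-3, -4) is present — its section is the full 13.5×14.5 rectangle (area 195.75 mm²); Taking the union: the regions partially overlap — summed areas 1076.25 mm² minus the doubly-counted overlap 202.50 mm² gives 873.75 mm² — area = 873.75 mm². Checking containment: at z = 19.25 the cross-section extends beyond the z = 13.75 cross-section by about 581.25 mm².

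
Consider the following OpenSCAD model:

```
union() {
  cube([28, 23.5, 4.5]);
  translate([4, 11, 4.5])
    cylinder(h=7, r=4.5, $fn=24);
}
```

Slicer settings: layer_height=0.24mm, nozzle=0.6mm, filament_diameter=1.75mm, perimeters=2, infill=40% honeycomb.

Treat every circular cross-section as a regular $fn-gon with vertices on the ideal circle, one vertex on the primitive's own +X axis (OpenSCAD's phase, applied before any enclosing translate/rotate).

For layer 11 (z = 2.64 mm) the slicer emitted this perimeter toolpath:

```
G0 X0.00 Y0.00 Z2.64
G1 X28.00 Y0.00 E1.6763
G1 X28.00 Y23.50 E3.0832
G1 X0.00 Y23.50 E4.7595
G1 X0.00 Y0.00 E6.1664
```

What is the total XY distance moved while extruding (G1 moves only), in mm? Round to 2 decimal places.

Sum the Euclidean lengths of each G1 segment: total = 103.00 mm.

103.00 mm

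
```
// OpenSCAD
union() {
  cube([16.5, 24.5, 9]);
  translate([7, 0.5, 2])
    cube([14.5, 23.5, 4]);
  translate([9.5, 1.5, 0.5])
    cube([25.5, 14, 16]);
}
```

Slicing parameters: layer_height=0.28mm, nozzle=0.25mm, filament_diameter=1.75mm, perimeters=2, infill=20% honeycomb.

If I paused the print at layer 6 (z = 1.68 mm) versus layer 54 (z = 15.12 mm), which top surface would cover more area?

Layer 6 (z = 1.68): the cube is present — its section is the full 16.5×24.5 rectangle (area 404.25 mm²); the cube at (7, 0.5) is absent (z outside [2, 6]); the 25.5×14 cube at (9.5, 1.5) contributes its full rectangle (area 357.00 mm²); Combining (union): the regions partially overlap — summed areas 761.25 mm² minus the doubly-counted overlap 98.00 mm² gives 663.25 mm² — area = 663.25 mm². So its area = 663.25 mm². Layer 54 (z = 15.12): the cube does not reach this height (z outside [0, 9]); the cube at (7, 0.5) is absent (z outside [2, 6]); the cube at (9.5, 1.5) is present — its section is the full 25.5×14 rectangle (area 357.00 mm²); Combining (union): only the 25.5×14 cube at (9.5, 1.5) is present, so the union is just that shape — area = 357.00 mm². So its area = 357.00 mm². Layer 6 is larger (663.25 vs 357.00 mm²).

layer 6 (z = 1.68 mm)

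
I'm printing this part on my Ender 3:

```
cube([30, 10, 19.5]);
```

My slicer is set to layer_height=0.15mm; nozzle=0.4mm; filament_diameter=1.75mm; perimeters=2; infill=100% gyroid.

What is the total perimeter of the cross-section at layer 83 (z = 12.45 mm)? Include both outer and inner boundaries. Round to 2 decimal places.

At z = 12.45 mm: the 30×10 cube contributes its full rectangle (perimeter 80.00 mm). Overall, the cross-section is a single solid region. Total boundary length (outer) = 80.00 mm.

80.00 mm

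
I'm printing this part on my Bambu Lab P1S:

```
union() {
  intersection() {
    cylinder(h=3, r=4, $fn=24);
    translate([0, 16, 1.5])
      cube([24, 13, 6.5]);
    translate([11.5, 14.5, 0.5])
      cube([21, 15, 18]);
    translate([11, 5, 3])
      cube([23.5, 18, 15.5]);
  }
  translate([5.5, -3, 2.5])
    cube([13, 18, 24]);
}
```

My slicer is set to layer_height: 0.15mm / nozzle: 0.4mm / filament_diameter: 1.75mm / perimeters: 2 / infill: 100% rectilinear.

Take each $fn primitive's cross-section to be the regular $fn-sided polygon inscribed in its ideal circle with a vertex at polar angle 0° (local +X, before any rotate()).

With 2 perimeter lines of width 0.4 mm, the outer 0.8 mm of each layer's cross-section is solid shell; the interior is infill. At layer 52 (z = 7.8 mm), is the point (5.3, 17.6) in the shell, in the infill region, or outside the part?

outside

At z = 7.8 mm: the cylinder does not reach this height (z outside [0, 3]); the cube at (0, 16) (footprint 24×13) is included at this height; the 21×15 cube at (11.5, 14.5) contributes its full rectangle; the 23.5×18 cube at (11, 5) contributes its full rectangle; After intersecting: at least one operand is absent at this height, so nothing remains; the cube at (5.5, -3) (footprint 13×18) is included at this height; Merging all regions: only the 13×18 cube at (5.5, -3) is present, so the union is just that shape — 1 connected region. Overall, the cross-section is a single solid region. The nearest boundary edge runs (18.50, 15.00)→(5.50, 15.00); distance from the point to it = 2.61 mm. The point is not inside any of the regions above, so it lies outside the cross-section (2.61 mm from the nearest boundary).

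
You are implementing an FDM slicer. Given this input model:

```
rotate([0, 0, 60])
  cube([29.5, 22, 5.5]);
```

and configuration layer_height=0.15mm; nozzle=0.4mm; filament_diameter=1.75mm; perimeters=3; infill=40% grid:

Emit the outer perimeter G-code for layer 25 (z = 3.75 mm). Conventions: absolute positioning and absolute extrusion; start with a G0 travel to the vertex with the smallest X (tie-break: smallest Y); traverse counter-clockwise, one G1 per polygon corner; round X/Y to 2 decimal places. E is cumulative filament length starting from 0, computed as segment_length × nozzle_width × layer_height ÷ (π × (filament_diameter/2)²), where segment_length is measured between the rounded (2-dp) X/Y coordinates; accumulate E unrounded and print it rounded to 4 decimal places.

G0 X-19.05 Y11.00 Z3.75
G1 X0.00 Y0.00 E0.5487
G1 X14.75 Y25.55 E1.2847
G1 X-4.30 Y36.55 E1.8334
G1 X-19.05 Y11.00 E2.5693

At z = 3.75 mm: the cube is present — its section is the full 29.5×22 rectangle; (whole slice rotated 60° about Z — lengths, areas and connectivity unchanged). The outline is a single polygon with 4 vertices. Extrusion per mm of travel: 0.4 × 0.15 / (π × 0.875²) = 0.024945. Accumulating E over each segment gives final E = 2.5693.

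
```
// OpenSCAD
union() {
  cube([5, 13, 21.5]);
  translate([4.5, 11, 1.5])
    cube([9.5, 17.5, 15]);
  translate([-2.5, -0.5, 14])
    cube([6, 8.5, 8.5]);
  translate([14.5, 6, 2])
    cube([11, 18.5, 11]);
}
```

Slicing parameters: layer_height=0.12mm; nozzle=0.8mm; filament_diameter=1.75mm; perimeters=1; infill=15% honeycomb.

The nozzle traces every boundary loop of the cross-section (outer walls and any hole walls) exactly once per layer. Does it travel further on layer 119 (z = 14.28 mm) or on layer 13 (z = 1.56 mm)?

layer 119 (z = 14.28 mm)

Layer 119 (z = 14.28): the cube (footprint 5×13) is included at this height (perimeter 36.00 mm); the 9.5×17.5 cube at (4.5, 11) contributes its full rectangle (perimeter 54.00 mm); the cube at (-2.5, -0.5) (footprint 6×8.5) is included at this height (perimeter 29.00 mm); the cube at (14.5, 6) does not reach this height (z outside [2, 13]); Merging all regions: the regions partially overlap (shared area 29.00 mm²), so the edge portions inside another operand are dropped and the merged outline is re-measured after clipping — boundary = 91.00 mm. So its perimeter = 91.00 mm. Layer 13 (z = 1.56): the 5×13 cube contributes its full rectangle (perimeter 36.00 mm); the cube at (4.5, 11) (footprint 9.5×17.5) is included at this height (perimeter 54.00 mm); the cube at (-2.5, -0.5) is not intersected at this z (z outside [14, 22.5]); the cube at (14.5, 6) is absent (z outside [2, 13]); Taking the union: the regions partially overlap (shared area 1.00 mm²), so the edge portions inside another operand are dropped and the merged outline is re-measured after clipping — boundary = 85.00 mm. So its perimeter = 85.00 mm. Layer 119 is larger (91.00 vs 85.00 mm).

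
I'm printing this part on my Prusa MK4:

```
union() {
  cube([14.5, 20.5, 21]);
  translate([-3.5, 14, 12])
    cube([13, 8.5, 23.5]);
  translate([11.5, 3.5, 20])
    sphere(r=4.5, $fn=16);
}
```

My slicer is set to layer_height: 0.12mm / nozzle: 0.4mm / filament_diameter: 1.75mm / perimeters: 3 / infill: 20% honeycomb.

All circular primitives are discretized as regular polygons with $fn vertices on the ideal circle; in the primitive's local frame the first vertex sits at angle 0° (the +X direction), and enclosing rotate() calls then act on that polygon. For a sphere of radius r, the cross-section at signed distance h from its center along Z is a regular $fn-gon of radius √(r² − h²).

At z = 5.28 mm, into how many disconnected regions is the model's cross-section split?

At z = 5.28 mm: the cube is present — its section is the full 14.5×20.5 rectangle; the cube at (-3.5, 14) is not intersected at this z (z outside [12, 35.5]); the sphere at (11.5, 3.5) is absent (|z−center|=14.720 > r=4.5); Merging all regions: only the 14.5×20.5 cube is present, so the union is just that shape — 1 connected region. The result has 1 disconnected region.

1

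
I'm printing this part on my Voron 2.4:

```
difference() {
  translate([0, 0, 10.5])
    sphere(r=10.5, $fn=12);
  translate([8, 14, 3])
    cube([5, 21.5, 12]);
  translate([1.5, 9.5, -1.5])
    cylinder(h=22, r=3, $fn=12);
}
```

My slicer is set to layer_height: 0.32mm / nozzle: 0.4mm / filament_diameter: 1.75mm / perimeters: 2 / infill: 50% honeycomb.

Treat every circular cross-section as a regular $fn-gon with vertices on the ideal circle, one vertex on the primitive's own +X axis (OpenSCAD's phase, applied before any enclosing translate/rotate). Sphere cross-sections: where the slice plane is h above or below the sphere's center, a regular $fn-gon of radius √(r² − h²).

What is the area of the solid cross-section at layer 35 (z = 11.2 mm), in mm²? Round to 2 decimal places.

At z = 11.2 mm: the r=10.5 sphere slices to a regular 12-gon of circumradius 10.477 (√(r²−h²) with h=0.7 from center) (area = (12/2)·10.477²·sin(360°/12) = 329.28 mm²); the 5×21.5 cube at (8, 14) contributes its full rectangle (area 107.50 mm²); the r=3 cylinder at (1.5, 9.5) contributes a regular 12-gon of circumradius 3 (area = (12/2)·3.000²·sin(360°/12) = 27.00 mm²); Taking the first minus the rest: starting from the r=10.5 sphere (329.28 mm²), the 5×21.5 cube at (8, 14) misses the remaining region (no effect); the r=3 cylinder at (1.5, 9.5) partially overlaps it — only the 16.30 mm² overlap (of its 27.00 mm²) is removed, clipping the outline — area = 312.98 mm². Overall, the cross-section is a single solid region. Net area = 312.98 mm².

312.98 mm²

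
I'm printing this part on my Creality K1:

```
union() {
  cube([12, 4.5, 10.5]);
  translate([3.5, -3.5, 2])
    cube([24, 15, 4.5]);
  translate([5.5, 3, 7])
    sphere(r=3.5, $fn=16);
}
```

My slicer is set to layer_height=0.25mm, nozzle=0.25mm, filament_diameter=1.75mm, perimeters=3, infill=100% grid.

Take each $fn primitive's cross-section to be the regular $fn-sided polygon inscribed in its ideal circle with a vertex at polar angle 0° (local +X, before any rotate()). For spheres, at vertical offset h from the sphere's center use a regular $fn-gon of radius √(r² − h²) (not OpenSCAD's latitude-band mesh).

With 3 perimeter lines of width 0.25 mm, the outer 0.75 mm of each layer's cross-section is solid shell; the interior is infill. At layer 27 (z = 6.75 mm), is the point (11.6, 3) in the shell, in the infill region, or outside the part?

At z = 6.75 mm: the 12×4.5 cube contributes its full rectangle; the cube at (3.5, -3.5) is not intersected at this z (z outside [2, 6.5]); the r=3.5 sphere at (5.5, 3) slices to a regular 16-gon of circumradius 3.491 (√(r²−h²) with h=0.25 from center); Combining (union): the regions partially overlap (shared area 27.64 mm²), so overlapping operands fuse into one piece — 1 connected region. Overall, the cross-section is a single solid region. The nearest boundary edge runs (12.00, 4.50)→(12.00, 0.00); distance from the point to it = 0.40 mm. The point is inside the cross-section, 0.40 mm from the nearest boundary — within the 0.75 mm shell band (3 × 0.25).

shell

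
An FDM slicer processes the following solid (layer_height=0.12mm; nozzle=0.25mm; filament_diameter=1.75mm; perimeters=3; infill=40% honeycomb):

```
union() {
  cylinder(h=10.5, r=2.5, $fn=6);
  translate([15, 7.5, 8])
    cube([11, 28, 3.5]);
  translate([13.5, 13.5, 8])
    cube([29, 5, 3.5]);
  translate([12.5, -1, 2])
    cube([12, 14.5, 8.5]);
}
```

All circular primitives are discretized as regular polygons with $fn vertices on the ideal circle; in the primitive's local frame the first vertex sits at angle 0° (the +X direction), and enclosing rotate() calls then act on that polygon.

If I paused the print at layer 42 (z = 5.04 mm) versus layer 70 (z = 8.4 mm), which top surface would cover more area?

Layer 42 (z = 5.04): the r=2.5 cylinder contributes a regular 6-gon of circumradius 2.5 (area = (6/2)·2.500²·sin(360°/6) = 16.24 mm²); the cube at (15, 7.5) does not reach this height (z outside [8, 11.5]); the cube at (13.5, 13.5) is not intersected at this z (z outside [8, 11.5]); the cube at (12.5, -1) is present — its section is the full 12×14.5 rectangle (area 174.00 mm²); Combining (union): the 2 present regions are separate (no shared area or edge), so areas and boundary lengths simply add and each stays a separate island — area = 190.24 mm². So its area = 190.24 mm². Layer 70 (z = 8.4): the r=2.5 cylinder gives a regular 6-gon of circumradius 2.5 (constant along its height) (area = (6/2)·2.500²·sin(360°/6) = 16.24 mm²); the cube at (15, 7.5) is present — its section is the full 11×28 rectangle (area 308.00 mm²); the 29×5 cube at (13.5, 13.5) contributes its full rectangle (area 145.00 mm²); the 12×14.5 cube at (12.5, -1) contributes its full rectangle (area 174.00 mm²); Combining (union): the regions partially overlap — summed areas 643.24 mm² minus the doubly-counted overlap 112.00 mm² gives 531.24 mm² — area = 531.24 mm². So its area = 531.24 mm². Layer 70 is larger (531.24 vs 190.24 mm²).

layer 70 (z = 8.4 mm)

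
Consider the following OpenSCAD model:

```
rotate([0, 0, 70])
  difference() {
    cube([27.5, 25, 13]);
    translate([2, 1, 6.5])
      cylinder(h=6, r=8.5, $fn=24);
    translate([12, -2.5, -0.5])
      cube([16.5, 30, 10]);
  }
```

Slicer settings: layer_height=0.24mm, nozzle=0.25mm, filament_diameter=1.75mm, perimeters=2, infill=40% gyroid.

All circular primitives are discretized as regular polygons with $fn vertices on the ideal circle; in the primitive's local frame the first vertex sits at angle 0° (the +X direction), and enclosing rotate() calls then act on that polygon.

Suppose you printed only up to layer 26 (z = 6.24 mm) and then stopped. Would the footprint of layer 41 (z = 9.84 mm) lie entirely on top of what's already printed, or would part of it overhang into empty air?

Compare the two slices. At z = 6.24: the cube (footprint 27.5×25) is included at this height (area 687.50 mm²); the cylinder at (2, 1) is absent (z outside [6.5, 12.5]); the cube at (12, -2.5) (footprint 16.5×30) is included at this height (area 495.00 mm²); After the difference (first − rest): starting from the 27.5×25 cube (687.50 mm²), the 16.5×30 cube at (12, -2.5) partially overlaps it — only the 387.50 mm² overlap (of its 495.00 mm²) is removed, clipping the outline — area = 300.00 mm²; (whole slice rotated 70° about Z — lengths, areas and connectivity unchanged). At z = 9.84: the cube is present — its section is the full 27.5×25 rectangle (area 687.50 mm²); the r=8.5 cylinder at (2, 1) gives a regular 24-gon of circumradius 8.5 (constant along its height) (area = (24/2)·8.500²·sin(360°/24) = 224.40 mm²); the cube at (12, -2.5) is absent (z outside [-0.5, 9.5]); Subtracting the remaining from the first: starting from the 27.5×25 cube (687.50 mm²), the r=8.5 cylinder at (2, 1) partially overlaps it — only the 83.27 mm² overlap (of its 224.40 mm²) is removed, clipping the outline — area = 604.23 mm²; (rotated 70° about Z; rotation is an isometry so areas/perimeters/island counts are preserved). Checking containment: at z = 9.84 the cross-section extends beyond the z = 6.24 cross-section by about 387.50 mm².

part overhangs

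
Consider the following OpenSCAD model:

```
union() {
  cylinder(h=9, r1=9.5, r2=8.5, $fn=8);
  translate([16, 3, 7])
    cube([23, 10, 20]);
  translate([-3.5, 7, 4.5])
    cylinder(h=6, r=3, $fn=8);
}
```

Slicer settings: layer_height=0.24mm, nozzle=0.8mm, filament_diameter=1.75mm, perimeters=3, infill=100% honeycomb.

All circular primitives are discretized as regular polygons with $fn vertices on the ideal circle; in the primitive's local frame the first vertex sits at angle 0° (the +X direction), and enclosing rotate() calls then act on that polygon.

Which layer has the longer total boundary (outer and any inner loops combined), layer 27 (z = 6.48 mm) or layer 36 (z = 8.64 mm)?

layer 36 (z = 8.64 mm)

Layer 27 (z = 6.48): the cone contributes a regular 8-gon of circumradius 8.780 (interpolated between r1=9.5 and r2=8.5 at t=0.720) (perimeter = 2·8·8.780·sin(180°/8) = 53.76 mm); the cube at (16, 3) is absent (z outside [7, 27]); the r=3 cylinder at (-3.5, 7) contributes a regular 8-gon of circumradius 3 (perimeter = 2·8·3.000·sin(180°/8) = 18.37 mm); Taking the union: the regions partially overlap (shared area 14.42 mm²), so the edge portions inside another operand are dropped and the merged outline is re-measured after clipping — boundary = 56.79 mm. So its perimeter = 56.79 mm. Layer 36 (z = 8.64): the cone contributes a regular 8-gon of circumradius 8.540 (interpolated between r1=9.5 and r2=8.5 at t=0.960) (perimeter = 2·8·8.540·sin(180°/8) = 52.29 mm); the cube at (16, 3) is present — its section is the full 23×10 rectangle (perimeter 66.00 mm); the r=3 cylinder at (-3.5, 7) gives a regular 8-gon of circumradius 3 (constant along its height) (perimeter = 2·8·3.000·sin(180°/8) = 18.37 mm); Combining (union): the regions partially overlap (shared area 13.19 mm²), so the edge portions inside another operand are dropped and the merged outline is re-measured after clipping — boundary = 121.80 mm. So its perimeter = 121.80 mm. Layer 36 is larger (121.80 vs 56.79 mm).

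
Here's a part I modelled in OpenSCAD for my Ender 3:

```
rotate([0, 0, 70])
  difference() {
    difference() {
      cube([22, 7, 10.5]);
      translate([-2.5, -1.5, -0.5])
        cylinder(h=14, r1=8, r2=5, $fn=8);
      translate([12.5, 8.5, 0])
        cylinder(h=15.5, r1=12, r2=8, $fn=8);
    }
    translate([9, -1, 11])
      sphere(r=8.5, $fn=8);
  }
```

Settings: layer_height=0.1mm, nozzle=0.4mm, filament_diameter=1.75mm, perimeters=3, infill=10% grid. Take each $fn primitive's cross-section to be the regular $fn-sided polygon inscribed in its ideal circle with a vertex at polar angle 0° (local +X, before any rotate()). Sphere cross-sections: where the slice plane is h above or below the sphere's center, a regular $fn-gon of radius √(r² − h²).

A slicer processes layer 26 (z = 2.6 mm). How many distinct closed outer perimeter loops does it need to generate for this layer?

At z = 2.6 mm: the cube (footprint 22×7) is included at this height; the cone at (-2.5, -1.5) (r1=8→r2=5) has section circumradius 7.336 here — a regular 8-gon; the cone at (12.5, 8.5): at t=0.168 of its height the radius interpolates to r₁+(r₂−r₁)t = 11.329, giving a regular 8-gon of that circumradius; After the difference (first − rest): starting from the 22×7 cube, the cone at (-2.5, -1.5) partially overlaps it — only the 14.22 mm² overlap (of its 152.21 mm²) is removed, clipping the outline; the cone at (12.5, 8.5) partially overlaps it — only the 127.37 mm² overlap (of its 363.02 mm²) is removed, clipping the outline — 2 connected regions; the r=8.5 sphere at (9, -1) contributes a regular 8-gon of circumradius √(8.5²−8.4²) = 1.300; After the difference (first − rest): starting from that combined region, the r=8.5 sphere at (9, -1) misses the remaining region (no effect) — 2 connected regions; (whole slice rotated 70° about Z — lengths, areas and connectivity unchanged). The result has 2 disconnected regions.

2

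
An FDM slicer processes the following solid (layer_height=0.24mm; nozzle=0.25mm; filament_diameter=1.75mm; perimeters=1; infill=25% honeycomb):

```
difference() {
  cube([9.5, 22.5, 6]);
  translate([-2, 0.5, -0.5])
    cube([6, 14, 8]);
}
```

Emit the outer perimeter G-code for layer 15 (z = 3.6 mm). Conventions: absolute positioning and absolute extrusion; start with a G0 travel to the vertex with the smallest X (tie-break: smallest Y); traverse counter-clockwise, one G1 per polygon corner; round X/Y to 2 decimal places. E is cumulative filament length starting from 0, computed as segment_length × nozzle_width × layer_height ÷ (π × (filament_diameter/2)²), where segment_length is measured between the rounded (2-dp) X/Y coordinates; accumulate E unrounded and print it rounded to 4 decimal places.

At z = 3.6 mm: the cube is present — its section is the full 9.5×22.5 rectangle; the 6×14 cube at (-2, 0.5) contributes its full rectangle; Subtracting the remaining from the first: starting from the 9.5×22.5 cube, the 6×14 cube at (-2, 0.5) partially overlaps it — only the 56.00 mm² overlap (of its 84.00 mm²) is removed, clipping the outline — 1 connected region. The outline is a single polygon with 8 vertices. Extrusion per mm of travel: 0.25 × 0.24 / (π × 0.875²) = 0.024945. Accumulating E over each segment gives final E = 1.7960.

G0 X0.00 Y0.00 Z3.60
G1 X9.50 Y0.00 E0.2370
G1 X9.50 Y22.50 E0.7982
G1 X0.00 Y22.50 E1.0352
G1 X0.00 Y14.50 E1.2348
G1 X4.00 Y14.50 E1.3346
G1 X4.00 Y0.50 E1.6838
G1 X0.00 Y0.50 E1.7836
G1 X0.00 Y0.00 E1.7960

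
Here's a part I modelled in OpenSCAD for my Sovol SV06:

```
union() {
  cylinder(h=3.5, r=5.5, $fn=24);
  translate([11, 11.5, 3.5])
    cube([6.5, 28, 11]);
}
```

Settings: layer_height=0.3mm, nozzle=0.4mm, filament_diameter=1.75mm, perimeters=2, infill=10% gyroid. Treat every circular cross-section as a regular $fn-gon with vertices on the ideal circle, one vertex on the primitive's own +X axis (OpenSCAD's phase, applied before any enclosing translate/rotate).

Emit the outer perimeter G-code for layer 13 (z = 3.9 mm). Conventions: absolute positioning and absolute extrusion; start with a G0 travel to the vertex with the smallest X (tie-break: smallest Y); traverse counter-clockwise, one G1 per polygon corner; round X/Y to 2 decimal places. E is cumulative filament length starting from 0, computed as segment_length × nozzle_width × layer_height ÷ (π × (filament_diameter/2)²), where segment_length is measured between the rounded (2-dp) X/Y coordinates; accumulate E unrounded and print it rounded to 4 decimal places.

G0 X11.00 Y11.50 Z3.90
G1 X17.50 Y11.50 E0.3243
G1 X17.50 Y39.50 E1.7212
G1 X11.00 Y39.50 E2.0455
G1 X11.00 Y11.50 E3.4424

At z = 3.9 mm: the cylinder is absent (z outside [0, 3.5]); the cube at (11, 11.5) (footprint 6.5×28) is included at this height; Combining (union): only the 6.5×28 cube at (11, 11.5) is present, so the union is just that shape — 1 connected region. The outline is a single polygon with 4 vertices. Extrusion per mm of travel: 0.4 × 0.3 / (π × 0.875²) = 0.049890. Accumulating E over each segment gives final E = 3.4424.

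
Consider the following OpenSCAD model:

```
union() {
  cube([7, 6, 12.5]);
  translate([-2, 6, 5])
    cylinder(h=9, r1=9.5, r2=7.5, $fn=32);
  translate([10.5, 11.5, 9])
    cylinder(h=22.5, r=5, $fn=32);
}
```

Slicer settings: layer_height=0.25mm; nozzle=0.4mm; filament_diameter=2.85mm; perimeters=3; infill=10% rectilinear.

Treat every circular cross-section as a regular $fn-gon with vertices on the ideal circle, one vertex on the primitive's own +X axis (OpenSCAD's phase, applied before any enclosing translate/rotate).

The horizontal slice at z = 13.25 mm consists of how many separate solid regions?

At z = 13.25 mm: the cube does not reach this height (z outside [0, 12.5]); the cone at (-2, 6) contributes a regular 32-gon of circumradius 7.667 (interpolated between r1=9.5 and r2=7.5 at t=0.917); the r=5 cylinder at (10.5, 11.5) gives a regular 32-gon of circumradius 5 (constant along its height); Merging all regions: the 2 present regions are separate (no shared area or edge), so areas and boundary lengths simply add and each stays a separate island — 2 connected regions. The result has 2 disconnected regions.

2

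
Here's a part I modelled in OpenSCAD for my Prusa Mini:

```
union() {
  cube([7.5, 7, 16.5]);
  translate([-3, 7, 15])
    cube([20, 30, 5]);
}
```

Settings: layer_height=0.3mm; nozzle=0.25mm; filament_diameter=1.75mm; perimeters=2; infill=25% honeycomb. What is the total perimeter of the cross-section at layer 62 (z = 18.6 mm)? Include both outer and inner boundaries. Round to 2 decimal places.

At z = 18.6 mm: the cube does not reach this height (z outside [0, 16.5]); the 20×30 cube at (-3, 7) contributes its full rectangle (perimeter 100.00 mm); Taking the union: only the 20×30 cube at (-3, 7) is present, so the union is just that shape — boundary = 100.00 mm. Overall, the cross-section is a single solid region. Total boundary length (outer) = 100.00 mm.

100.00 mm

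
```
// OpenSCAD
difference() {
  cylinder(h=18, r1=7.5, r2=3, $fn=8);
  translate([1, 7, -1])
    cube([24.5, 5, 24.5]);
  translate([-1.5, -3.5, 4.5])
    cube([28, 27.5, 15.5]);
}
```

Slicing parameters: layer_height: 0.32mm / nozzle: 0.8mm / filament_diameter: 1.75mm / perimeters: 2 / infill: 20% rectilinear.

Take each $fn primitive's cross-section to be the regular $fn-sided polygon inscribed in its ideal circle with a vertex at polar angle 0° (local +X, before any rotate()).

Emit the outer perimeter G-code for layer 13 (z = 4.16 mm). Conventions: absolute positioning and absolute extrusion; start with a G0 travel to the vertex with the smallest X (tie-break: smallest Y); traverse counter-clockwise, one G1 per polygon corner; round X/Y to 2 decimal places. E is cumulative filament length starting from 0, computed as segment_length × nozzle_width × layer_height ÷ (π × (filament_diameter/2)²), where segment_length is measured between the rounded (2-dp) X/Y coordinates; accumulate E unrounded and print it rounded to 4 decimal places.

At z = 4.16 mm: the cone contributes a regular 8-gon of circumradius 6.460 (interpolated between r1=7.5 and r2=3 at t=0.231); the 24.5×5 cube at (1, 7) contributes its full rectangle; the cube at (-1.5, -3.5) does not reach this height (z outside [4.5, 20]); After the difference (first − rest): starting from the cone, the 24.5×5 cube at (1, 7) misses the remaining region (no effect) — 1 connected region. The outline is a single polygon with 8 vertices. Extrusion per mm of travel: 0.8 × 0.32 / (π × 0.875²) = 0.106432. Accumulating E over each segment gives final E = 4.2108.

G0 X-6.46 Y0.00 Z4.16
G1 X-4.57 Y-4.57 E0.5264
G1 X0.00 Y-6.46 E1.0527
G1 X4.57 Y-4.57 E1.5791
G1 X6.46 Y0.00 E2.1054
G1 X4.57 Y4.57 E2.6318
G1 X0.00 Y6.46 E3.1581
G1 X-4.57 Y4.57 E3.6845
G1 X-6.46 Y0.00 E4.2108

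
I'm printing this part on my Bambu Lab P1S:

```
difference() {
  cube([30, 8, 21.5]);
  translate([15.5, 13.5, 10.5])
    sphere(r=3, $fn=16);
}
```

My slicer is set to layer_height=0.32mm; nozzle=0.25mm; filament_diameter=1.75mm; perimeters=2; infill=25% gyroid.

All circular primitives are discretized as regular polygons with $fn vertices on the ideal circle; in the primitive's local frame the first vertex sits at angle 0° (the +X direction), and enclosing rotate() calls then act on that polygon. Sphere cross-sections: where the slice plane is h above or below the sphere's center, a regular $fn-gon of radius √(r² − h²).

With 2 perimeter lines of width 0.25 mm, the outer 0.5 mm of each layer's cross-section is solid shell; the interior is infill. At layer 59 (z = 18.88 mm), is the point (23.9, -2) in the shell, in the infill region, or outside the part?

At z = 18.88 mm: the 30×8 cube contributes its full rectangle; the sphere at (15.5, 13.5) does not reach this height (|z−center|=8.380 > r=3); Taking the first minus the rest: none of the subtracted shapes is present at this height, so the 30×8 cube is unchanged — 1 connected region. Overall, the cross-section is a single solid region. The nearest boundary edge runs (0.00, 0.00)→(30.00, 0.00); distance from the point to it = 2.00 mm. The point is not inside any of the regions above, so it lies outside the cross-section (2.00 mm from the nearest boundary).

outside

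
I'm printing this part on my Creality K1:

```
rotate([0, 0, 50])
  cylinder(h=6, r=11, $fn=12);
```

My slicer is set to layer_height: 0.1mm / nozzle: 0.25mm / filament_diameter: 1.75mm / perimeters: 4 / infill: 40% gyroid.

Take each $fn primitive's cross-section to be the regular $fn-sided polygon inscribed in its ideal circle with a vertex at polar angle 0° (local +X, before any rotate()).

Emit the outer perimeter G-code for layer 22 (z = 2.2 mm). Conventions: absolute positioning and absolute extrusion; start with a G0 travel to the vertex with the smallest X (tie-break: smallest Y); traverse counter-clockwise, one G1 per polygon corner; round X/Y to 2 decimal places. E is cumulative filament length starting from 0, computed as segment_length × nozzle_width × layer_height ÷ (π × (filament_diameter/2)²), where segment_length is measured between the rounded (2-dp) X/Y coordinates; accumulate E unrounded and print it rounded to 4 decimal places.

G0 X-10.83 Y1.91 Z2.20
G1 X-10.34 Y-3.76 E0.0592
G1 X-7.07 Y-8.43 E0.1184
G1 X-1.91 Y-10.83 E0.1776
G1 X3.76 Y-10.34 E0.2367
G1 X8.43 Y-7.07 E0.2960
G1 X10.83 Y-1.91 E0.3551
G1 X10.34 Y3.76 E0.4143
G1 X7.07 Y8.43 E0.4735
G1 X1.91 Y10.83 E0.5327
G1 X-3.76 Y10.34 E0.5918
G1 X-8.43 Y7.07 E0.6511
G1 X-10.83 Y1.91 E0.7102

At z = 2.2 mm: the cylinder: section is a regular 12-gon, circumradius r=11; (rotated 50° about Z; rotation is an isometry so areas/perimeters/island counts are preserved). The outline is a single polygon with 12 vertices. Extrusion per mm of travel: 0.25 × 0.1 / (π × 0.875²) = 0.010394. Accumulating E over each segment gives final E = 0.7102.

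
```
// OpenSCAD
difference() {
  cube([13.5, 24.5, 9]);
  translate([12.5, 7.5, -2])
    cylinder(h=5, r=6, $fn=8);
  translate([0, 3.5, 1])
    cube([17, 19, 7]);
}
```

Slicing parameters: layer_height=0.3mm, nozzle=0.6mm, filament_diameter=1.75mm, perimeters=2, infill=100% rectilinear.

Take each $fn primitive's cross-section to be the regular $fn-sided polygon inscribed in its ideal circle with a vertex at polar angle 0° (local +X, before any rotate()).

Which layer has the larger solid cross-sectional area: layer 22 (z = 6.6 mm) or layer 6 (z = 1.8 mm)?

layer 22 (z = 6.6 mm)

Layer 22 (z = 6.6): the cube (footprint 13.5×24.5) is included at this height (area 330.75 mm²); the cylinder at (12.5, 7.5) is not intersected at this z (z outside [-2, 3]); the 17×19 cube at (0, 3.5) contributes its full rectangle (area 323.00 mm²); Subtracting the remaining from the first: starting from the 13.5×24.5 cube (330.75 mm²), the 17×19 cube at (0, 3.5) partially overlaps it — only the 256.50 mm² overlap (of its 323.00 mm²) is removed, clipping the outline — area = 74.25 mm². So its area = 74.25 mm². Layer 6 (z = 1.8): the cube is present — its section is the full 13.5×24.5 rectangle (area 330.75 mm²); the r=6 cylinder at (12.5, 7.5) gives a regular 8-gon of circumradius 6 (constant along its height) (area = (8/2)·6.000²·sin(360°/8) = 101.82 mm²); the 17×19 cube at (0, 3.5) contributes its full rectangle (area 323.00 mm²); Taking the first minus the rest: starting from the 13.5×24.5 cube (330.75 mm²), the r=6 cylinder at (12.5, 7.5) partially overlaps it — only the 62.50 mm² overlap (of its 101.82 mm²) is removed, clipping the outline; the 17×19 cube at (0, 3.5) partially overlaps it — only the 200.56 mm² overlap (of its 323.00 mm²) is removed, clipping the outline — area = 67.69 mm². So its area = 67.69 mm². Layer 22 is larger (74.25 vs 67.69 mm²).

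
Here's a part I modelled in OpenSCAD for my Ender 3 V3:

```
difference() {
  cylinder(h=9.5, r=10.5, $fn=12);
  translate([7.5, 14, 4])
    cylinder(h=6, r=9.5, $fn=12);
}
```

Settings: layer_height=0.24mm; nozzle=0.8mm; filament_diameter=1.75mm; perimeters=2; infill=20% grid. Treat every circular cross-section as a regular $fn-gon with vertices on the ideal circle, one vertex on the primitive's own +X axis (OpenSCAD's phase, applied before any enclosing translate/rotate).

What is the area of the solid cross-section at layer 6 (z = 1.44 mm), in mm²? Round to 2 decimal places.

330.75 mm²

At z = 1.44 mm: the r=10.5 cylinder contributes a regular 12-gon of circumradius 10.5 (area = (12/2)·10.500²·sin(360°/12) = 330.75 mm²); the cylinder at (7.5, 14) is absent (z outside [4, 10]); Taking the first minus the rest: none of the subtracted shapes is present at this height, so the r=10.5 cylinder is unchanged — area = 330.75 mm². Overall, the cross-section is a single solid region. Net area = 330.75 mm².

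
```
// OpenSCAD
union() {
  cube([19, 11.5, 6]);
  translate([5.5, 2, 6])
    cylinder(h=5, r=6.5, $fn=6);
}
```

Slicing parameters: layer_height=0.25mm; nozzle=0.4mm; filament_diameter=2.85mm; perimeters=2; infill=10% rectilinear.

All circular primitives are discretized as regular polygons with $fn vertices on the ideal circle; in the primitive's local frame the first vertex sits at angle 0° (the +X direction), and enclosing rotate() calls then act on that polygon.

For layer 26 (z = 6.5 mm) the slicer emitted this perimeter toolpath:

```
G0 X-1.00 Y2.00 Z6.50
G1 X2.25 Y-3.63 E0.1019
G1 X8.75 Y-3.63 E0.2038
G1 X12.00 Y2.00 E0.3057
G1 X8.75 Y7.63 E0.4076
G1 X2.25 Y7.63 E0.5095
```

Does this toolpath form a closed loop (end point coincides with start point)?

Start point (G0): (-1.00, 2.00). End point (last G1): the path does not return to the start — open.

no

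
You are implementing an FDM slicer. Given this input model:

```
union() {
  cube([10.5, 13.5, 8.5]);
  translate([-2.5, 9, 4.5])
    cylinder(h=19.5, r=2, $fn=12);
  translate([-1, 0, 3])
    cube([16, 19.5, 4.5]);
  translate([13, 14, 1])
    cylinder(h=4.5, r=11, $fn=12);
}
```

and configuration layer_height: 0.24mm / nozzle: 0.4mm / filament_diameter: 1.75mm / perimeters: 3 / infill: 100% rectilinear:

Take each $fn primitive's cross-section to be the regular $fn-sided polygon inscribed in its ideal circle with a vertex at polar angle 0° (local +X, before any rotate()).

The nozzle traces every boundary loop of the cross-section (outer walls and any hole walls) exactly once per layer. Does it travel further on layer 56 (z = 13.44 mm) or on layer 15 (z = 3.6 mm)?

Layer 56 (z = 13.44): the cube does not reach this height (z outside [0, 8.5]); the cylinder at (-2.5, 9): section is a regular 12-gon, circumradius r=2 (perimeter = 2·12·2.000·sin(180°/12) = 12.42 mm); the cube at (-1, 0) is absent (z outside [3, 7.5]); the cylinder at (13, 14) is absent (z outside [1, 5.5]); Taking the union: only the r=2 cylinder at (-2.5, 9) is present, so the union is just that shape — boundary = 12.42 mm. So its perimeter = 12.42 mm. Layer 15 (z = 3.6): the cube (footprint 10.5×13.5) is included at this height (perimeter 48.00 mm); the cylinder at (-2.5, 9) is not intersected at this z (z outside [4.5, 24]); the cube at (-1, 0) (footprint 16×19.5) is included at this height (perimeter 71.00 mm); the cylinder at (13, 14): section is a regular 12-gon, circumradius r=11 (perimeter = 2·12·11.000·sin(180°/12) = 68.33 mm); Combining (union): the regions partially overlap (shared area 321.41 mm²), so the edge portions inside another operand are dropped and the merged outline is re-measured after clipping — boundary = 86.99 mm. So its perimeter = 86.99 mm. Layer 15 is larger (86.99 vs 12.42 mm).

layer 15 (z = 3.6 mm)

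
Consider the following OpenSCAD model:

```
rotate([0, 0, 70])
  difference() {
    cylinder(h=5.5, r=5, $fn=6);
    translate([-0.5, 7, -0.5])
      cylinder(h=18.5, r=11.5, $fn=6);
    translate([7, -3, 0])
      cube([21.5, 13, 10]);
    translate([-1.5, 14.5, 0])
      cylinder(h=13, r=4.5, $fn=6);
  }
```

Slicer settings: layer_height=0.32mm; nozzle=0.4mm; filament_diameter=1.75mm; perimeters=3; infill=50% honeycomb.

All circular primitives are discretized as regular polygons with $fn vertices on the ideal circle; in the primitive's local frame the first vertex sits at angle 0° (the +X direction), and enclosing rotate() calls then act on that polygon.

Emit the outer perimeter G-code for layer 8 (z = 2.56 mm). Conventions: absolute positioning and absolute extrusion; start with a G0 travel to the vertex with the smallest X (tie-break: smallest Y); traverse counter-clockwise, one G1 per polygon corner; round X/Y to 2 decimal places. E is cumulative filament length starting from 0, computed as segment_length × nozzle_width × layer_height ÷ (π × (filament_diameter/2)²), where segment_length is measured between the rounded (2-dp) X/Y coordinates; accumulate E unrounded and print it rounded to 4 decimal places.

G0 X1.66 Y-4.11 Z2.56
G1 X3.21 Y-3.83 E0.0838
G1 X4.92 Y0.87 E0.3500
G1 X3.91 Y2.08 E0.4339
G1 X1.66 Y-4.11 E0.7843

At z = 2.56 mm: the cylinder: section is a regular 6-gon, circumradius r=5; the r=11.5 cylinder at (-0.5, 7) contributes a regular 6-gon of circumradius 11.5; the cube at (7, -3) (footprint 21.5×13) is included at this height; the r=4.5 cylinder at (-1.5, 14.5) gives a regular 6-gon of circumradius 4.5 (constant along its height); Taking the first minus the rest: starting from the r=5 cylinder, the r=11.5 cylinder at (-0.5, 7) partially overlaps it — only the 57.01 mm² overlap (of its 343.60 mm²) is removed, clipping the outline; the 21.5×13 cube at (7, -3) misses the remaining region (no effect); the r=4.5 cylinder at (-1.5, 14.5) misses the remaining region (no effect) — 1 connected region; (whole slice rotated 70° about Z — lengths, areas and connectivity unchanged). The outline is a single polygon with 4 vertices. Extrusion per mm of travel: 0.4 × 0.32 / (π × 0.875²) = 0.053216. Accumulating E over each segment gives final E = 0.7843.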